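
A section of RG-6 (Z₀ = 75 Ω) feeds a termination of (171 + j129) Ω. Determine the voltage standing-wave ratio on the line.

Γ = (Z_L − Z_0)/(Z_L + Z_0) = (96 + j129)/(246 + j129)
|Γ| = 161/278 = 0.579
VSWR = (1 + |Γ|)/(1 − |Γ|) = 1.58/0.421

VSWR ≈ 3.75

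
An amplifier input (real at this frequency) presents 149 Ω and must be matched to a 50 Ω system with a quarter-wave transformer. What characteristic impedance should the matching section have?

Z_qwt ≈ 86.3 Ω

Z_qwt = √(Z_0·R_L) = √(50 × 149) = √7450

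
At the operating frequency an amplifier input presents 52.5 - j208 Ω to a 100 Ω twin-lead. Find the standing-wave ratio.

VSWR ≈ 10.6

Γ = (Z_L − Z_0)/(Z_L + Z_0) = (-47.5 − j208)/(152.5 − j208)
|Γ| = 213/258 = 0.827
VSWR = (1 + |Γ|)/(1 − |Γ|) = 1.83/0.173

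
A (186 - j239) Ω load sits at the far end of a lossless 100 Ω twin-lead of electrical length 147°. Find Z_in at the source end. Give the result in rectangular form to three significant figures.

Z_in ≈ 150 + j223 Ω

tan(βl) = tan(147°) = -0.649
Z_in = Z_0·(Z_L + jZ_0·tanβl)/(Z_0 + jZ_L·tanβl)
     = 100·(186 − j304)/(-55.2 − j121)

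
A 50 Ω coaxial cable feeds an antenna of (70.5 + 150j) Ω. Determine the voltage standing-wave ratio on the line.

VSWR ≈ 8.38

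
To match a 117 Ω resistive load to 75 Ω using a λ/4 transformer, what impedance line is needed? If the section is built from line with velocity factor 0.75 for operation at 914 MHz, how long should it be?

Z_qwt ≈ 93.7 Ω; length ≈ 6.15 cm

Z_qwt = √(Z_0·R_L) = √(75 × 117) = √8775
λ = 0.75·c/f = 0.246 m, so l = λ/4 = 0.0615 m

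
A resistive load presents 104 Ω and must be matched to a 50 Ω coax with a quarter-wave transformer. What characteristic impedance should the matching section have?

Z_qwt = √(Z_0·R_L) = √(50 × 104) = √5200

Z_qwt ≈ 72.1 Ω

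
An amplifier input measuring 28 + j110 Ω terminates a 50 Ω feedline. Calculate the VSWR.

VSWR ≈ 10.9

Γ = (Z_L − Z_0)/(Z_L + Z_0) = (-22 + j110)/(78 + j110)
|Γ| = 112/135 = 0.832
VSWR = (1 + |Γ|)/(1 − |Γ|) = 1.83/0.168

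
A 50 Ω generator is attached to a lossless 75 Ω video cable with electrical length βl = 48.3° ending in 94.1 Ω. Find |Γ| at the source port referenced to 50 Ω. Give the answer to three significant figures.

tan(βl) = 1.12
Z_in = Z_0·(Z_L + jZ_0·tanβl)/(Z_0 + jZ_L·tanβl) = 71.3 − j16.2 Ω
Γ_s = (Z_in − Z_s)/(Z_in + Z_s) = (21.3 − j16.2)/(121 − j16.2), |Γ_s| = 0.219

|Γ| ≈ 0.219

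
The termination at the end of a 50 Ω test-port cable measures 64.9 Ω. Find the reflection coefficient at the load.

Γ = (Z_L − Z_0)/(Z_L + Z_0) = (64.9 − 50)/(64.9 + 50) = 14.9/114.9

Γ = 0.13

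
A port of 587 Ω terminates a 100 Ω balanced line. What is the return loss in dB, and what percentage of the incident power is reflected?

RL ≈ 2.99 dB; 50.3% of incident power reflected

Γ = (587 − 100)/(587 + 100) = 0.709
RL = −20·log₁₀(0.709) = 2.99 dB
P_refl/P_inc = |Γ|² = 0.503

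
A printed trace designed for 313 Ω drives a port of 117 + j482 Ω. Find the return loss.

RL ≈ 1.88 dB

Γ = (-196 + j482)/(430 + j482), |Γ| = 0.806
RL = −20·log₁₀|Γ| = −20·log₁₀(0.806)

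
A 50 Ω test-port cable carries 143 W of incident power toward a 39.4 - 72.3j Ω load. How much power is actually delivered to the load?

|Γ| = |(-10.6 − j72.3)/(89.4 − j72.3)| = 0.636
|Γ|² = 0.404
P_refl = |Γ|²·P_inc = 57.8 W, P_del = (1 − |Γ|²)·P_inc = 85.2 W

P_delivered ≈ 85.2 W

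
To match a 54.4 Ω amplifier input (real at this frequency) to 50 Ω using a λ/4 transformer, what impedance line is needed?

Z_qwt ≈ 52.2 Ω

Z_qwt = √(Z_0·R_L) = √(50 × 54.4) = √2720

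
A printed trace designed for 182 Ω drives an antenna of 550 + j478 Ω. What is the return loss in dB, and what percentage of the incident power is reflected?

RL ≈ 3.22 dB; 47.6% of incident power reflected

Γ = (368 + j478)/(732 + j478), |Γ| = 0.69
RL = −20·log₁₀(0.69) = 3.22 dB
P_refl/P_inc = |Γ|² = 0.476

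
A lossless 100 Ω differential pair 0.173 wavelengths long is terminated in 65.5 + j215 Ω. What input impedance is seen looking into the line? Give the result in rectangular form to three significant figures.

βl = 2π × 0.173 = 62.3°
tan(βl) = tan(62.3°) = 1.9
Z_in = Z_0·(Z_L + jZ_0·tanβl)/(Z_0 + jZ_L·tanβl)
     = 100·(65.5 + j405)/(-309 + j125)

Z_in ≈ 27.2 − j120 Ω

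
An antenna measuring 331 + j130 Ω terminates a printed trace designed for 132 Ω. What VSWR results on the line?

Γ = (Z_L − Z_0)/(Z_L + Z_0) = (199 + j130)/(463 + j130)
|Γ| = 238/481 = 0.494
VSWR = (1 + |Γ|)/(1 − |Γ|) = 1.49/0.506

VSWR ≈ 2.95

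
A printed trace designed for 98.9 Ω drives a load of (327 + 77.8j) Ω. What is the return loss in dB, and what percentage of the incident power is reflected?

Γ = (228.1 + j77.8)/(425.9 + j77.8), |Γ| = 0.557
RL = −20·log₁₀(0.557) = 5.09 dB
P_refl/P_inc = |Γ|² = 0.31

RL ≈ 5.09 dB; 31% of incident power reflected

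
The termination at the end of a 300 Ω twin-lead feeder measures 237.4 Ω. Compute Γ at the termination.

Γ = -0.116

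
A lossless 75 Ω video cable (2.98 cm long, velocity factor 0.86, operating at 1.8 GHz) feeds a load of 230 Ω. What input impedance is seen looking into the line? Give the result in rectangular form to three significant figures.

Z_in ≈ 26 − j18 Ω

λ = v/f = 0.86·c / 1.8 GHz = 0.143 m
βl = 2π·l/λ = 2π × 0.208 = 74.8°
tan(βl) = tan(74.8°) = 3.69
Z_in = Z_0·(Z_L + jZ_0·tanβl)/(Z_0 + jZ_L·tanβl)
     = 75·(230 + j277)/(75 + j849)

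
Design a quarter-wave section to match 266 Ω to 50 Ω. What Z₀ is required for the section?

Z_qwt = √(Z_0·R_L) = √(50 × 266) = √13300

Z_qwt ≈ 115 Ω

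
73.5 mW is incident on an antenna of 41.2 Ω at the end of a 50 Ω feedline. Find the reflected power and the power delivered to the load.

P_reflected ≈ 0.684 mW; P_delivered ≈ 72.8 mW

Γ = (41.2 − 50)/(41.2 + 50) = -0.0965
|Γ|² = 0.00931
P_refl = |Γ|²·P_inc = 0.684 mW, P_del = (1 − |Γ|²)·P_inc = 72.8 mW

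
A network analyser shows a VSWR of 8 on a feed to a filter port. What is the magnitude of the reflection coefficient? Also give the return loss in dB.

|Γ| = (S − 1)/(S + 1) = (8 − 1)/(8 + 1) = 7/9
RL = −20·log₁₀|Γ| = −20·log₁₀(0.778)

|Γ| ≈ 0.778; return loss ≈ 2.18 dB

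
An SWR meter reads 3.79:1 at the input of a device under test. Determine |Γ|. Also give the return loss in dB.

|Γ| ≈ 0.582; return loss ≈ 4.69 dB

|Γ| = (S − 1)/(S + 1) = (3.79 − 1)/(3.79 + 1) = 2.79/4.79
RL = −20·log₁₀|Γ| = −20·log₁₀(0.582)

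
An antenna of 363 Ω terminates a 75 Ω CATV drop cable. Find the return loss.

RL ≈ 3.64 dB

Γ = (363 − 75)/(363 + 75) = 0.658
RL = −20·log₁₀|Γ| = −20·log₁₀(0.658)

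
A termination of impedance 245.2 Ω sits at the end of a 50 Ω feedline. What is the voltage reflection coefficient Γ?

Γ = (Z_L − Z_0)/(Z_L + Z_0) = (245.2 − 50)/(245.2 + 50) = 195.2/295.2

Γ = 0.661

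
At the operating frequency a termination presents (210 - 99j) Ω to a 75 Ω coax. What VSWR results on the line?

Γ = (Z_L − Z_0)/(Z_L + Z_0) = (135 − j99)/(285 − j99)
|Γ| = 167/302 = 0.555
VSWR = (1 + |Γ|)/(1 − |Γ|) = 1.55/0.445

VSWR ≈ 3.49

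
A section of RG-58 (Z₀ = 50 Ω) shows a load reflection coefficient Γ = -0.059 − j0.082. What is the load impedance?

Z_L ≈ 43.9 − j7.27 Ω

Z_L = Z_0·(1 + Γ)/(1 − Γ) = 50·(0.941 − j0.082)/(1.06 + j0.082)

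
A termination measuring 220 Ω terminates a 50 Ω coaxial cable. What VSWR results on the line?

Γ = (220 − 50)/(220 + 50) = 0.63
VSWR = (1 + 0.63)/(1 − 0.63)

VSWR ≈ 4.4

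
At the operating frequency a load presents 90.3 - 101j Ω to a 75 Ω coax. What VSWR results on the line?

VSWR ≈ 3.23

Γ = (Z_L − Z_0)/(Z_L + Z_0) = (15.3 − j101)/(165.3 − j101)
|Γ| = 102/194 = 0.527
VSWR = (1 + |Γ|)/(1 − |Γ|) = 1.53/0.473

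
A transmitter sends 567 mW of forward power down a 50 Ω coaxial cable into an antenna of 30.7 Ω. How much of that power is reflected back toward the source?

P_reflected ≈ 32.4 mW

Γ = (30.7 − 50)/(30.7 + 50) = -0.239
|Γ|² = 0.0572
P_refl = |Γ|²·P_inc = 32.4 mW, P_del = (1 − |Γ|²)·P_inc = 535 mW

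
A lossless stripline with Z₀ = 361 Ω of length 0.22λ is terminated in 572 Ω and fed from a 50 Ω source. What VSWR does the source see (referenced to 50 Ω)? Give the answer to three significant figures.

VSWR ≈ 4.81

βl = 2π × 0.22 = 79.2°
tan(βl) = 5.24
Z_in = Z_0·(Z_L + jZ_0·tanβl)/(Z_0 + jZ_L·tanβl) = 233 − j40.8 Ω
Γ_s = (Z_in − Z_s)/(Z_in + Z_s) = (183 − j40.8)/(283 − j40.8), |Γ_s| = 0.655
VSWR = (1 + |Γ_s|)/(1 − |Γ_s|)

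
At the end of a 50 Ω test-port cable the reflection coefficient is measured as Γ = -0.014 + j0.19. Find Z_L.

Z_L = Z_0·(1 + Γ)/(1 − Γ) = 50·(0.986 + j0.19)/(1.01 − j0.19)

Z_L ≈ 45.3 + j17.9 Ω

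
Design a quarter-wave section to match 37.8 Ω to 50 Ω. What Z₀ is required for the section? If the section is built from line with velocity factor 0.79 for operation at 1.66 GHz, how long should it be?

Z_qwt ≈ 43.5 Ω; length ≈ 3.57 cm

Z_qwt = √(Z_0·R_L) = √(50 × 37.8) = √1890
λ = 0.79·c/f = 0.143 m, so l = λ/4 = 0.0357 m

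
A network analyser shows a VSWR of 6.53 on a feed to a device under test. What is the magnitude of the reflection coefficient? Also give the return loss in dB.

|Γ| = (S − 1)/(S + 1) = (6.53 − 1)/(6.53 + 1) = 5.53/7.53
RL = −20·log₁₀|Γ| = −20·log₁₀(0.734)

|Γ| ≈ 0.734; return loss ≈ 2.68 dB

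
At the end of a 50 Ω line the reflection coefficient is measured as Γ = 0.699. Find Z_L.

Z_L ≈ 282 Ω

Z_L = Z_0·(1 + Γ)/(1 − Γ) = 50·(1.7)/(0.301)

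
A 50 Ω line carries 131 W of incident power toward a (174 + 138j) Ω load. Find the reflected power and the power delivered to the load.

|Γ| = |(124 + j138)/(224 + j138)| = 0.705
|Γ|² = 0.497
P_refl = |Γ|²·P_inc = 65.1 W, P_del = (1 − |Γ|²)·P_inc = 65.9 W

P_reflected ≈ 65.1 W; P_delivered ≈ 65.9 W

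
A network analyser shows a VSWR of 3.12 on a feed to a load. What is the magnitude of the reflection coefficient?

|Γ| ≈ 0.515

|Γ| = (S − 1)/(S + 1) = (3.12 − 1)/(3.12 + 1) = 2.12/4.12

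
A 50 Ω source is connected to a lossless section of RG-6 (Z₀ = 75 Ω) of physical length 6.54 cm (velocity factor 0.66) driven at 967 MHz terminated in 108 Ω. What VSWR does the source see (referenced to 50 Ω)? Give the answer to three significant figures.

λ = v/f = 0.66·c / 967 MHz = 0.205 m
βl = 2π·l/λ = 2π × 0.319 = 115°
tan(βl) = -2.15
Z_in = Z_0·(Z_L + jZ_0·tanβl)/(Z_0 + jZ_L·tanβl) = 57.4 + j16.4 Ω
Γ_s = (Z_in − Z_s)/(Z_in + Z_s) = (7.38 + j16.4)/(107 + j16.4), |Γ_s| = 0.165
VSWR = (1 + |Γ_s|)/(1 − |Γ_s|)

VSWR ≈ 1.4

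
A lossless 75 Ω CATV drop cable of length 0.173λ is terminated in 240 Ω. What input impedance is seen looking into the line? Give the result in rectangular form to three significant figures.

βl = 2π × 0.173 = 62.3°
tan(βl) = tan(62.3°) = 1.9
Z_in = Z_0·(Z_L + jZ_0·tanβl)/(Z_0 + jZ_L·tanβl)
     = 75·(240 + j143)/(75 + j457)

Z_in ≈ 29.1 − j34.6 Ω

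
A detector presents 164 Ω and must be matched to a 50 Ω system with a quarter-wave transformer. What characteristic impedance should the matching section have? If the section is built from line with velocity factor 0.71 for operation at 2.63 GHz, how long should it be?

Z_qwt = √(Z_0·R_L) = √(50 × 164) = √8200
λ = 0.71·c/f = 0.081 m, so l = λ/4 = 0.0202 m

Z_qwt ≈ 90.6 Ω; length ≈ 2.02 cm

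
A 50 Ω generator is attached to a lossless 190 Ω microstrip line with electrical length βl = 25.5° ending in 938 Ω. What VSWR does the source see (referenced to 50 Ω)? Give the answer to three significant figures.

VSWR ≈ 15.6

tan(βl) = 0.477
Z_in = Z_0·(Z_L + jZ_0·tanβl)/(Z_0 + jZ_L·tanβl) = 176 − j324 Ω
Γ_s = (Z_in − Z_s)/(Z_in + Z_s) = (126 − j324)/(226 − j324), |Γ_s| = 0.88
VSWR = (1 + |Γ_s|)/(1 − |Γ_s|)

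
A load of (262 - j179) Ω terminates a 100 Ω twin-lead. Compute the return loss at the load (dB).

RL ≈ 4.47 dB

Γ = (162 − j179)/(362 − j179), |Γ| = 0.598
RL = −20·log₁₀|Γ| = −20·log₁₀(0.598)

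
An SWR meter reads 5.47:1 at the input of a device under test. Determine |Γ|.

|Γ| ≈ 0.691

|Γ| = (S − 1)/(S + 1) = (5.47 − 1)/(5.47 + 1) = 4.47/6.47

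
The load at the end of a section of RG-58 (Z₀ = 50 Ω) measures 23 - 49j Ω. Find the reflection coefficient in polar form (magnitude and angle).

Γ = (Z_L − Z_0)/(Z_L + Z_0) = (-27 − j49)/(73 − j49)
|Γ| = 55.9/87.9 = 0.636

Γ ≈ 0.636 ∠ -85°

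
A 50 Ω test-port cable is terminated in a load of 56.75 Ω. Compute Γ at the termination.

Γ = 0.0632

Γ = (Z_L − Z_0)/(Z_L + Z_0) = (56.75 − 50)/(56.75 + 50) = 6.75/106.8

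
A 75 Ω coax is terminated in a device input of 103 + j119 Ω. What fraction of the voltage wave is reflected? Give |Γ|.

Γ = (Z_L − Z_0)/(Z_L + Z_0) = (28 + j119)/(178 + j119)
|Γ| = 122/214

|Γ| ≈ 0.571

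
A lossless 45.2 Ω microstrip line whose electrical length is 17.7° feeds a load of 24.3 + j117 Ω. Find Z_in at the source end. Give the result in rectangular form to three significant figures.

Z_in ≈ 449 + j313 Ω

tan(βl) = tan(17.7°) = 0.319
Z_in = Z_0·(Z_L + jZ_0·tanβl)/(Z_0 + jZ_L·tanβl)
     = 45.2·(24.3 + j131)/(7.86 + j7.76)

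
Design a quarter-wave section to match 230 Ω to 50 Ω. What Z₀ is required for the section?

Z_qwt ≈ 107 Ω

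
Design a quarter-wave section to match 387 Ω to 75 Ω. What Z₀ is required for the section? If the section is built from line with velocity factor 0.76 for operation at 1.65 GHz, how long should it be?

Z_qwt = √(Z_0·R_L) = √(75 × 387) = √29020
λ = 0.76·c/f = 0.138 m, so l = λ/4 = 0.0345 m

Z_qwt ≈ 170 Ω; length ≈ 3.45 cm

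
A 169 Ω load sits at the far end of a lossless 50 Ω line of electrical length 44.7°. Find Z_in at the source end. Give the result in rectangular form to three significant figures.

Z_in ≈ 27.4 − j42.3 Ω

tan(βl) = tan(44.7°) = 0.99
Z_in = Z_0·(Z_L + jZ_0·tanβl)/(Z_0 + jZ_L·tanβl)
     = 50·(169 + j49.5)/(50 + j167)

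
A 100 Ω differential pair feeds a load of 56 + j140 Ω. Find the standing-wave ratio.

VSWR ≈ 5.67

Γ = (Z_L − Z_0)/(Z_L + Z_0) = (-44 + j140)/(156 + j140)
|Γ| = 147/210 = 0.7
VSWR = (1 + |Γ|)/(1 − |Γ|) = 1.7/0.3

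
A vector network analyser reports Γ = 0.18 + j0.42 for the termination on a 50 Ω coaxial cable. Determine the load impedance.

Z_L = Z_0·(1 + Γ)/(1 − Γ) = 50·(1.18 + j0.42)/(0.82 − j0.42)

Z_L ≈ 46.6 + j49.5 Ω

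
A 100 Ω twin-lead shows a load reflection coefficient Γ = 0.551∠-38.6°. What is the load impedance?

Z_L = Z_0·(1 + Γ)/(1 − Γ) = 100·(1.43 − j0.344)/(0.569 + j0.344)

Z_L ≈ 157 − j155 Ω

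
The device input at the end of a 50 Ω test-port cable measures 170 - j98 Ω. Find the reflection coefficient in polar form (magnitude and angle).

Γ = (Z_L − Z_0)/(Z_L + Z_0) = (120 − j98)/(220 − j98)
|Γ| = 155/241 = 0.643

Γ ≈ 0.643 ∠ -15.2°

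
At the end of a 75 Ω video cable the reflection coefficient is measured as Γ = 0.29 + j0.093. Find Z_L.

Z_L = Z_0·(1 + Γ)/(1 − Γ) = 75·(1.29 + j0.093)/(0.71 − j0.093)

Z_L ≈ 133 + j27.2 Ω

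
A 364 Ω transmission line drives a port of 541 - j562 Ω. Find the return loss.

Γ = (177 − j562)/(905 − j562), |Γ| = 0.553
RL = −20·log₁₀|Γ| = −20·log₁₀(0.553)

RL ≈ 5.14 dB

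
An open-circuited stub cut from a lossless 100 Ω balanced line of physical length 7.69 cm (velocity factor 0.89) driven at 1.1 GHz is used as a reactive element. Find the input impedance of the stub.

λ = v/f = 0.89·c / 1.1 GHz = 0.243 m
βl = 2π·l/λ = 2π × 0.317 = 114°
tan(βl) = -2.24
For an open-circuited stub, Z_in = −jZ_0·cot(βl) = −jZ_0/tan(βl)

Z_in ≈ +j44.6 Ω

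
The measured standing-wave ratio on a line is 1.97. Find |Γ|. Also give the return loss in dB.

|Γ| ≈ 0.327; return loss ≈ 9.72 dB

|Γ| = (S − 1)/(S + 1) = (1.97 − 1)/(1.97 + 1) = 0.97/2.97
RL = −20·log₁₀|Γ| = −20·log₁₀(0.327)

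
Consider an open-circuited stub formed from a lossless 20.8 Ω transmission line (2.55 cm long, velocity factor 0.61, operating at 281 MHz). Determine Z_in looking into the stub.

Z_in ≈ −j82.8 Ω

λ = v/f = 0.61·c / 281 MHz = 0.651 m
βl = 2π·l/λ = 2π × 0.0392 = 14.1°
tan(βl) = 0.251
For an open-circuited stub, Z_in = −jZ_0·cot(βl) = −jZ_0/tan(βl)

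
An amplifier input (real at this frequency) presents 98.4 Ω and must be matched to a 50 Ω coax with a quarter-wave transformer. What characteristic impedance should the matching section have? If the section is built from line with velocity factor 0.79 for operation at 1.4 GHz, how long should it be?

Z_qwt = √(Z_0·R_L) = √(50 × 98.4) = √4920
λ = 0.79·c/f = 0.169 m, so l = λ/4 = 0.0423 m

Z_qwt ≈ 70.1 Ω; length ≈ 4.23 cm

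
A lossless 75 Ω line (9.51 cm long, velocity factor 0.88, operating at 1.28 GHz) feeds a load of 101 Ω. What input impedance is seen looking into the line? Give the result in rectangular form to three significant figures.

Z_in ≈ 96.4 + j13.7 Ω

λ = v/f = 0.88·c / 1.28 GHz = 0.206 m
βl = 2π·l/λ = 2π × 0.461 = 166°
tan(βl) = tan(166°) = -0.249
Z_in = Z_0·(Z_L + jZ_0·tanβl)/(Z_0 + jZ_L·tanβl)
     = 75·(101 − j18.7)/(75 − j25.2)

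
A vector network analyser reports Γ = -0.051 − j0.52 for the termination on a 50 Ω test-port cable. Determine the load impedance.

Z_L ≈ 26.4 − j37.8 Ω

Z_L = Z_0·(1 + Γ)/(1 − Γ) = 50·(0.949 − j0.52)/(1.05 + j0.52)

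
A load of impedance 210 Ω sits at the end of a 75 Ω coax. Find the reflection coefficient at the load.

Γ = (Z_L − Z_0)/(Z_L + Z_0) = (210 − 75)/(210 + 75) = 135/285

Γ = 0.474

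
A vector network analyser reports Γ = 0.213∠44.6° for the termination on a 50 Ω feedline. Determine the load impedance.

Z_L ≈ 64.3 + j20.2 Ω

Z_L = Z_0·(1 + Γ)/(1 − Γ) = 50·(1.15 + j0.15)/(0.848 − j0.15)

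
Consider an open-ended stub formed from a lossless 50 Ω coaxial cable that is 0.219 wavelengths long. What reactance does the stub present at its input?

βl = 2π × 0.219 = 78.8°
tan(βl) = 5.07
For an open-ended stub, Z_in = −jZ_0·cot(βl) = −jZ_0/tan(βl)

X_in ≈ -9.86 Ω (capacitive)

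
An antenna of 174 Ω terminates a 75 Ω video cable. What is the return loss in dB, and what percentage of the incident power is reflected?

Γ = (174 − 75)/(174 + 75) = 0.398
RL = −20·log₁₀(0.398) = 8.01 dB
P_refl/P_inc = |Γ|² = 0.158

RL ≈ 8.01 dB; 15.8% of incident power reflected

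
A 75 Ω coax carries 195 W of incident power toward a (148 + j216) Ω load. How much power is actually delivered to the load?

|Γ| = |(73 + j216)/(223 + j216)| = 0.734
|Γ|² = 0.539
P_refl = |Γ|²·P_inc = 105 W, P_del = (1 − |Γ|²)·P_inc = 89.8 W

P_delivered ≈ 89.8 W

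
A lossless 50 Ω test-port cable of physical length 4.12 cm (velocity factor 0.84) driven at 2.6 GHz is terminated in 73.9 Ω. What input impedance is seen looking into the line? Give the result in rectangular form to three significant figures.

Z_in ≈ 59.4 + j19.2 Ω

λ = v/f = 0.84·c / 2.6 GHz = 0.0969 m
βl = 2π·l/λ = 2π × 0.425 = 153°
tan(βl) = tan(153°) = -0.509
Z_in = Z_0·(Z_L + jZ_0·tanβl)/(Z_0 + jZ_L·tanβl)
     = 50·(73.9 − j25.4)/(50 − j37.6)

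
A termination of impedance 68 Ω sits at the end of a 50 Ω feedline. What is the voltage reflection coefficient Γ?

Γ = 0.153

Γ = (Z_L − Z_0)/(Z_L + Z_0) = (68 − 50)/(68 + 50) = 18/118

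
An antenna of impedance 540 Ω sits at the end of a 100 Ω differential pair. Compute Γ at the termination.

Γ = 0.688

Γ = (Z_L − Z_0)/(Z_L + Z_0) = (540 − 100)/(540 + 100) = 440/640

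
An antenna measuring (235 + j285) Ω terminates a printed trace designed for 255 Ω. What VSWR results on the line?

VSWR ≈ 3.03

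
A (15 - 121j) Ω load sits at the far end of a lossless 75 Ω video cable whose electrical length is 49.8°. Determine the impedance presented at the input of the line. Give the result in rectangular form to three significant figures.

Z_in ≈ 4.23 − j11.4 Ω

tan(βl) = tan(49.8°) = 1.18
Z_in = Z_0·(Z_L + jZ_0·tanβl)/(Z_0 + jZ_L·tanβl)
     = 75·(15 − j32.2)/(218 + j17.8)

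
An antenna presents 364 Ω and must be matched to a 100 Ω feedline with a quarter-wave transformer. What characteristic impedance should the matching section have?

Z_qwt ≈ 191 Ω

Z_qwt = √(Z_0·R_L) = √(100 × 364) = √36400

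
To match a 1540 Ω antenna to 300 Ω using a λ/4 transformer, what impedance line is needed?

Z_qwt = √(Z_0·R_L) = √(300 × 1540) = √462000

Z_qwt ≈ 680 Ω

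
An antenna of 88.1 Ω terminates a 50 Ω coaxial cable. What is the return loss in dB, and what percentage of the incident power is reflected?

Γ = (88.1 − 50)/(88.1 + 50) = 0.276
RL = −20·log₁₀(0.276) = 11.2 dB
P_refl/P_inc = |Γ|² = 0.0761

RL ≈ 11.2 dB; 7.61% of incident power reflected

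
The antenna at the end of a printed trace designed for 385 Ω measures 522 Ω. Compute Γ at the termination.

Γ = 0.151

Γ = (Z_L − Z_0)/(Z_L + Z_0) = (522 − 385)/(522 + 385) = 137/907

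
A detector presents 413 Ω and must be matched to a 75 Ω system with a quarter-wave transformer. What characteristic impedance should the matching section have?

Z_qwt = √(Z_0·R_L) = √(75 × 413) = √30980

Z_qwt ≈ 176 Ω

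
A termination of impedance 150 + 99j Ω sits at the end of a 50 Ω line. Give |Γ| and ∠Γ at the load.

Γ ≈ 0.631 ∠ 18.4°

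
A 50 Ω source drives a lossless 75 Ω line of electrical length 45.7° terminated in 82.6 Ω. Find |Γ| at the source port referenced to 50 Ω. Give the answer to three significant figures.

|Γ| ≈ 0.205

tan(βl) = 1.02
Z_in = Z_0·(Z_L + jZ_0·tanβl)/(Z_0 + jZ_L·tanβl) = 74.5 − j7.2 Ω
Γ_s = (Z_in − Z_s)/(Z_in + Z_s) = (24.5 − j7.2)/(124 − j7.2), |Γ_s| = 0.205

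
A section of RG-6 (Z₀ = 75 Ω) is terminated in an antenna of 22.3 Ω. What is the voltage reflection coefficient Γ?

Γ = (Z_L − Z_0)/(Z_L + Z_0) = (22.3 − 75)/(22.3 + 75) = -52.7/97.3

Γ = -0.542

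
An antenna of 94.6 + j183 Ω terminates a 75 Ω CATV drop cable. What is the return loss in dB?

RL ≈ 2.64 dB

Γ = (19.6 + j183)/(169.6 + j183), |Γ| = 0.738
RL = −20·log₁₀|Γ| = −20·log₁₀(0.738)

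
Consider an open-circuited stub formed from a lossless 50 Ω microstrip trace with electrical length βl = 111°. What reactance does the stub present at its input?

tan(βl) = -2.61
For an open-circuited stub, Z_in = −jZ_0·cot(βl) = −jZ_0/tan(βl)

X_in ≈ 19.2 Ω (inductive)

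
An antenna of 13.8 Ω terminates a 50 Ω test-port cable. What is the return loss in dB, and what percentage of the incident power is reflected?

RL ≈ 4.92 dB; 32.2% of incident power reflected

Γ = (13.8 − 50)/(13.8 + 50) = -0.567
RL = −20·log₁₀(0.567) = 4.92 dB
P_refl/P_inc = |Γ|² = 0.322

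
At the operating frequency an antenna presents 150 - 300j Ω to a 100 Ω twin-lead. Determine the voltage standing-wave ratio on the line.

Γ = (Z_L − Z_0)/(Z_L + Z_0) = (50 − j300)/(250 − j300)
|Γ| = 304/391 = 0.779
VSWR = (1 + |Γ|)/(1 − |Γ|) = 1.78/0.221

VSWR ≈ 8.04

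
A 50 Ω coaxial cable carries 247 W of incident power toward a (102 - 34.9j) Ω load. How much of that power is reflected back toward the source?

P_reflected ≈ 39.8 W

|Γ| = |(52 − j34.9)/(152 − j34.9)| = 0.402
|Γ|² = 0.161
P_refl = |Γ|²·P_inc = 39.8 W, P_del = (1 − |Γ|²)·P_inc = 207 W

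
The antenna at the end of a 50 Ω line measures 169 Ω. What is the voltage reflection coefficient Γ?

Γ = 0.543

Γ = (Z_L − Z_0)/(Z_L + Z_0) = (169 − 50)/(169 + 50) = 119/219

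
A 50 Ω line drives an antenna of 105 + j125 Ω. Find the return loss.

Γ = (55 + j125)/(155 + j125), |Γ| = 0.686
RL = −20·log₁₀|Γ| = −20·log₁₀(0.686)

RL ≈ 3.28 dB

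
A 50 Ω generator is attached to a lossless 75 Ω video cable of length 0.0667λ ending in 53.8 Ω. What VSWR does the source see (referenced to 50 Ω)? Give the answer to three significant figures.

βl = 2π × 0.0667 = 24°
tan(βl) = 0.445
Z_in = Z_0·(Z_L + jZ_0·tanβl)/(Z_0 + jZ_L·tanβl) = 58.5 + j14.7 Ω
Γ_s = (Z_in − Z_s)/(Z_in + Z_s) = (8.5 + j14.7)/(109 + j14.7), |Γ_s| = 0.155
VSWR = (1 + |Γ_s|)/(1 − |Γ_s|)

VSWR ≈ 1.37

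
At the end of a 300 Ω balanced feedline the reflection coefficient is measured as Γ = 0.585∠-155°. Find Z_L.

Z_L = Z_0·(1 + Γ)/(1 − Γ) = 300·(0.47 − j0.247)/(1.53 + j0.247)

Z_L ≈ 82.1 − j61.7 Ω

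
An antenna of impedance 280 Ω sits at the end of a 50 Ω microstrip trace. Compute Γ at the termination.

Γ = 0.697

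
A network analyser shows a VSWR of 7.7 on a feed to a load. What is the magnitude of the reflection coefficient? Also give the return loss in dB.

|Γ| = (S − 1)/(S + 1) = (7.7 − 1)/(7.7 + 1) = 6.7/8.7
RL = −20·log₁₀|Γ| = −20·log₁₀(0.77)

|Γ| ≈ 0.77; return loss ≈ 2.27 dB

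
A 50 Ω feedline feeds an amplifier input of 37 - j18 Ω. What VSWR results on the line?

VSWR ≈ 1.67

Γ = (Z_L − Z_0)/(Z_L + Z_0) = (-13 − j18)/(87 − j18)
|Γ| = 22.2/88.8 = 0.25
VSWR = (1 + |Γ|)/(1 − |Γ|) = 1.25/0.75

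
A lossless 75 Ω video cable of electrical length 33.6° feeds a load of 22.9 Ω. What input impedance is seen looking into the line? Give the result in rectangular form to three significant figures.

Z_in ≈ 31.7 + j43.4 Ω

tan(βl) = tan(33.6°) = 0.664
Z_in = Z_0·(Z_L + jZ_0·tanβl)/(Z_0 + jZ_L·tanβl)
     = 75·(22.9 + j49.8)/(75 + j15.2)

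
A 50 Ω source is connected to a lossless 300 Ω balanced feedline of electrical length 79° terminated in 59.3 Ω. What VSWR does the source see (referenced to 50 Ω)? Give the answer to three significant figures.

VSWR ≈ 29.3

tan(βl) = 5.14
Z_in = Z_0·(Z_L + jZ_0·tanβl)/(Z_0 + jZ_L·tanβl) = 801 + j729 Ω
Γ_s = (Z_in − Z_s)/(Z_in + Z_s) = (751 + j729)/(851 + j729), |Γ_s| = 0.934
VSWR = (1 + |Γ_s|)/(1 − |Γ_s|)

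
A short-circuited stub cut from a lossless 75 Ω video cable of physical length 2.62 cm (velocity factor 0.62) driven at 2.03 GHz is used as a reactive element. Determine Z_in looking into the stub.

Z_in ≈ −j326 Ω

λ = v/f = 0.62·c / 2.03 GHz = 0.0916 m
βl = 2π·l/λ = 2π × 0.286 = 103°
tan(βl) = -4.35
For a short-circuited stub, Z_in = jZ_0·tan(βl)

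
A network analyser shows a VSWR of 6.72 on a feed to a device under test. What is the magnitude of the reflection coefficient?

|Γ| = (S − 1)/(S + 1) = (6.72 − 1)/(6.72 + 1) = 5.72/7.72

|Γ| ≈ 0.741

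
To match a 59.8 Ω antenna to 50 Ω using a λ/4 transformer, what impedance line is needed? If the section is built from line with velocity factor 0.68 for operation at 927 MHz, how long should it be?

Z_qwt ≈ 54.7 Ω; length ≈ 5.5 cm

Z_qwt = √(Z_0·R_L) = √(50 × 59.8) = √2990
λ = 0.68·c/f = 0.22 m, so l = λ/4 = 0.055 m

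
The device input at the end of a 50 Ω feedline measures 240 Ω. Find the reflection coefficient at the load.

Γ = (Z_L − Z_0)/(Z_L + Z_0) = (240 − 50)/(240 + 50) = 190/290

Γ = 0.655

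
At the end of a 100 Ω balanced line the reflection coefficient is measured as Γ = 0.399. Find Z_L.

Z_L ≈ 233 Ω

Z_L = Z_0·(1 + Γ)/(1 − Γ) = 100·(1.4)/(0.601)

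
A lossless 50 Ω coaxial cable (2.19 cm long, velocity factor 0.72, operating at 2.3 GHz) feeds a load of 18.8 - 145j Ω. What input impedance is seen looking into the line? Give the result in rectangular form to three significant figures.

Z_in ≈ 2.07 + j11.3 Ω

λ = v/f = 0.72·c / 2.3 GHz = 0.0939 m
βl = 2π·l/λ = 2π × 0.233 = 84°
tan(βl) = tan(84°) = 9.44
Z_in = Z_0·(Z_L + jZ_0·tanβl)/(Z_0 + jZ_L·tanβl)
     = 50·(18.8 + j327)/(1420 + j177)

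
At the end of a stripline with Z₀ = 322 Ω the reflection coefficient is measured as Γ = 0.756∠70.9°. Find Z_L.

Z_L = Z_0·(1 + Γ)/(1 − Γ) = 322·(1.25 + j0.714)/(0.753 − j0.714)

Z_L ≈ 128 + j427 Ω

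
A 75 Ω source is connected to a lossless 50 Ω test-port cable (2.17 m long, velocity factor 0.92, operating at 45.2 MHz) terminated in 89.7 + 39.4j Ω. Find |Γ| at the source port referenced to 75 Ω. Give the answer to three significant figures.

|Γ| ≈ 0.514

λ = v/f = 0.92·c / 45.2 MHz = 6.11 m
βl = 2π·l/λ = 2π × 0.355 = 128°
tan(βl) = -1.28
Z_in = Z_0·(Z_L + jZ_0·tanβl)/(Z_0 + jZ_L·tanβl) = 25.4 + j16.8 Ω
Γ_s = (Z_in − Z_s)/(Z_in + Z_s) = (-49.6 + j16.8)/(100 + j16.8), |Γ_s| = 0.514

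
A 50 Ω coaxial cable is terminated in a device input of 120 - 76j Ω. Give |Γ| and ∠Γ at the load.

Γ ≈ 0.555 ∠ -23.3°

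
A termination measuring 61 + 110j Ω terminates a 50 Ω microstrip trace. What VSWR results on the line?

VSWR ≈ 5.84

Γ = (Z_L − Z_0)/(Z_L + Z_0) = (11 + j110)/(111 + j110)
|Γ| = 111/156 = 0.707
VSWR = (1 + |Γ|)/(1 − |Γ|) = 1.71/0.293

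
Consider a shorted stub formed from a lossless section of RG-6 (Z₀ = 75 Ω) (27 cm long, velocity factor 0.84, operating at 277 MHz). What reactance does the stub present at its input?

X_in ≈ -248 Ω (capacitive)

λ = v/f = 0.84·c / 277 MHz = 0.91 m
βl = 2π·l/λ = 2π × 0.297 = 107°
tan(βl) = -3.3
For a shorted stub, Z_in = jZ_0·tan(βl)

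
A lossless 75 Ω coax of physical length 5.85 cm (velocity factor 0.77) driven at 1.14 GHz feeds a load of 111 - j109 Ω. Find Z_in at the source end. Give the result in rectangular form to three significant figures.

Z_in ≈ 32.3 + j44.9 Ω

λ = v/f = 0.77·c / 1.14 GHz = 0.203 m
βl = 2π·l/λ = 2π × 0.289 = 104°
tan(βl) = tan(104°) = -4.03
Z_in = Z_0·(Z_L + jZ_0·tanβl)/(Z_0 + jZ_L·tanβl)
     = 75·(111 − j411)/(-364 − j447)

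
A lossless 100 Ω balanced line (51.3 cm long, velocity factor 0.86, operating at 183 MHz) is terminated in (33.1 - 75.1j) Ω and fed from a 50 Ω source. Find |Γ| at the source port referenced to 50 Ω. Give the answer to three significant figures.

|Γ| ≈ 0.813

λ = v/f = 0.86·c / 183 MHz = 1.41 m
βl = 2π·l/λ = 2π × 0.364 = 131°
tan(βl) = -1.15
Z_in = Z_0·(Z_L + jZ_0·tanβl)/(Z_0 + jZ_L·tanβl) = 470 − j80.9 Ω
Γ_s = (Z_in − Z_s)/(Z_in + Z_s) = (420 − j80.9)/(520 − j80.9), |Γ_s| = 0.813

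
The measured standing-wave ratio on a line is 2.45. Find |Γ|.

|Γ| = (S − 1)/(S + 1) = (2.45 − 1)/(2.45 + 1) = 1.45/3.45

|Γ| ≈ 0.42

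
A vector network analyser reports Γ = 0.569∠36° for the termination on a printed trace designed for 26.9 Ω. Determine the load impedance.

Z_L ≈ 45.1 + j44.6 Ω

Z_L = Z_0·(1 + Γ)/(1 − Γ) = 26.9·(1.46 + j0.334)/(0.54 − j0.334)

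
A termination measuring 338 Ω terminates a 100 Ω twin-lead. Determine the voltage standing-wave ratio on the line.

VSWR ≈ 3.38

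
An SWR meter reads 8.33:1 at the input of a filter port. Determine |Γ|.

|Γ| = (S − 1)/(S + 1) = (8.33 − 1)/(8.33 + 1) = 7.33/9.33

|Γ| ≈ 0.786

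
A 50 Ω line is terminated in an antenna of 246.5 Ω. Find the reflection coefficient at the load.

Γ = 0.663

Γ = (Z_L − Z_0)/(Z_L + Z_0) = (246.5 − 50)/(246.5 + 50) = 196.5/296.5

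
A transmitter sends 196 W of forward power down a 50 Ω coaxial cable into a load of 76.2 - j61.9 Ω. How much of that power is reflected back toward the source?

P_reflected ≈ 44.8 W

|Γ| = |(26.2 − j61.9)/(126.2 − j61.9)| = 0.478
|Γ|² = 0.229
P_refl = |Γ|²·P_inc = 44.8 W, P_del = (1 − |Γ|²)·P_inc = 151 W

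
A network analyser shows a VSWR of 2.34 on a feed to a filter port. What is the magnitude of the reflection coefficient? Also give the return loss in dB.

|Γ| = (S − 1)/(S + 1) = (2.34 − 1)/(2.34 + 1) = 1.34/3.34
RL = −20·log₁₀|Γ| = −20·log₁₀(0.401)

|Γ| ≈ 0.401; return loss ≈ 7.93 dB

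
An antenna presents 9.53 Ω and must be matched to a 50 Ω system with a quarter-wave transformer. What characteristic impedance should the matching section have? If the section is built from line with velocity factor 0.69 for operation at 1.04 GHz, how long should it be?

Z_qwt ≈ 21.8 Ω; length ≈ 4.98 cm

Z_qwt = √(Z_0·R_L) = √(50 × 9.53) = √476.5
λ = 0.69·c/f = 0.199 m, so l = λ/4 = 0.0498 m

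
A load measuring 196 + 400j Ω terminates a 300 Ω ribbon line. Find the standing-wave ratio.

Γ = (Z_L − Z_0)/(Z_L + Z_0) = (-104 + j400)/(496 + j400)
|Γ| = 413/637 = 0.649
VSWR = (1 + |Γ|)/(1 − |Γ|) = 1.65/0.351

VSWR ≈ 4.69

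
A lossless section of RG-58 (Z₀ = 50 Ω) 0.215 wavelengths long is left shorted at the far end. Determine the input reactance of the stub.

X_in ≈ 224 Ω (inductive)

βl = 2π × 0.215 = 77.4°
tan(βl) = 4.47
For a shorted stub, Z_in = jZ_0·tan(βl)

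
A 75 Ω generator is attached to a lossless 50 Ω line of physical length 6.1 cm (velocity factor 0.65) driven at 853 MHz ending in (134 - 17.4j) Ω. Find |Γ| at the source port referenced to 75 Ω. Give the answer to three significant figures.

|Γ| ≈ 0.604

λ = v/f = 0.65·c / 853 MHz = 0.229 m
βl = 2π·l/λ = 2π × 0.267 = 96.1°
tan(βl) = -9.42
Z_in = Z_0·(Z_L + jZ_0·tanβl)/(Z_0 + jZ_L·tanβl) = 18.7 + j7 Ω
Γ_s = (Z_in − Z_s)/(Z_in + Z_s) = (-56.3 + j7)/(93.7 + j7), |Γ_s| = 0.604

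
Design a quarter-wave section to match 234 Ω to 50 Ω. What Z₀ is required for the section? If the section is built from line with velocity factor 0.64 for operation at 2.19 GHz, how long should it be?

Z_qwt = √(Z_0·R_L) = √(50 × 234) = √11700
λ = 0.64·c/f = 0.0877 m, so l = λ/4 = 0.0219 m

Z_qwt ≈ 108 Ω; length ≈ 2.19 cm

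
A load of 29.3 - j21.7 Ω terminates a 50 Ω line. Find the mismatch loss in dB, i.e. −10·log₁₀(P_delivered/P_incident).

mismatch loss ≈ 0.62 dB

Γ = (-20.7 − j21.7)/(79.3 − j21.7), |Γ| = 0.365
|Γ|² = 0.133, so P_del/P_inc = 1 − |Γ|² = 0.867
ML = −10·log₁₀(1 − |Γ|²)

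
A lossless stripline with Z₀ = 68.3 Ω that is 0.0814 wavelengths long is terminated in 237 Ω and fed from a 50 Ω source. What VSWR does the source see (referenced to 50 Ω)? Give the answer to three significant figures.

βl = 2π × 0.0814 = 29.3°
tan(βl) = 0.561
Z_in = Z_0·(Z_L + jZ_0·tanβl)/(Z_0 + jZ_L·tanβl) = 65 − j88.3 Ω
Γ_s = (Z_in − Z_s)/(Z_in + Z_s) = (15 − j88.3)/(115 − j88.3), |Γ_s| = 0.618
VSWR = (1 + |Γ_s|)/(1 − |Γ_s|)

VSWR ≈ 4.23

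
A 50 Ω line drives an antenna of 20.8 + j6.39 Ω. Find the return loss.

Γ = (-29.2 + j6.39)/(70.8 + j6.39), |Γ| = 0.42
RL = −20·log₁₀|Γ| = −20·log₁₀(0.42)

RL ≈ 7.53 dB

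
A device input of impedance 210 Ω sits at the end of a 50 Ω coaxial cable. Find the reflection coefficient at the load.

Γ = 0.615

Γ = (Z_L − Z_0)/(Z_L + Z_0) = (210 − 50)/(210 + 50) = 160/260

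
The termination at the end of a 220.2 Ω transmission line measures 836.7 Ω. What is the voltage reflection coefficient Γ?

Γ = 0.583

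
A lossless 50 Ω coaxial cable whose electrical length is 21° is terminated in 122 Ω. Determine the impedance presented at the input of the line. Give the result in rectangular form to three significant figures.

tan(βl) = tan(21°) = 0.384
Z_in = Z_0·(Z_L + jZ_0·tanβl)/(Z_0 + jZ_L·tanβl)
     = 50·(122 + j19.2)/(50 + j46.8)

Z_in ≈ 74.6 − j50.6 Ω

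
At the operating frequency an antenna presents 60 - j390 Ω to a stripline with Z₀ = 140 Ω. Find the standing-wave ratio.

Γ = (Z_L − Z_0)/(Z_L + Z_0) = (-80 − j390)/(200 − j390)
|Γ| = 398/438 = 0.908
VSWR = (1 + |Γ|)/(1 − |Γ|) = 1.91/0.0917

VSWR ≈ 20.8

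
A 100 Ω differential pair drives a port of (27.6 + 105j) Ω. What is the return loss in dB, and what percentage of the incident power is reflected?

Γ = (-72.4 + j105)/(127.6 + j105), |Γ| = 0.772
RL = −20·log₁₀(0.772) = 2.25 dB
P_refl/P_inc = |Γ|² = 0.596

RL ≈ 2.25 dB; 59.6% of incident power reflected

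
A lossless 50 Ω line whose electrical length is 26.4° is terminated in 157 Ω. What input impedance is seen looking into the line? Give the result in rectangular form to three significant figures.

Z_in ≈ 57.1 − j64.1 Ω

tan(βl) = tan(26.4°) = 0.496
Z_in = Z_0·(Z_L + jZ_0·tanβl)/(Z_0 + jZ_L·tanβl)
     = 50·(157 + j24.8)/(50 + j77.9)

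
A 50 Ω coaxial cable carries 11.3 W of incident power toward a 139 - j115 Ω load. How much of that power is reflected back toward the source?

|Γ| = |(89 − j115)/(189 − j115)| = 0.657
|Γ|² = 0.432
P_refl = |Γ|²·P_inc = 4.88 W, P_del = (1 − |Γ|²)·P_inc = 6.42 W

P_reflected ≈ 4.88 W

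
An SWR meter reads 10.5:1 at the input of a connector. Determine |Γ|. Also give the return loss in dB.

|Γ| = (S − 1)/(S + 1) = (10.5 − 1)/(10.5 + 1) = 9.5/11.5
RL = −20·log₁₀|Γ| = −20·log₁₀(0.826)

|Γ| ≈ 0.826; return loss ≈ 1.66 dB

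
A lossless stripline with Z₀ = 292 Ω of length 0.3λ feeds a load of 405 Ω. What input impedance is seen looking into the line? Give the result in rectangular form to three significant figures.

Z_in ≈ 221 + j43.2 Ω

βl = 2π × 0.3 = 108°
tan(βl) = tan(108°) = -3.08
Z_in = Z_0·(Z_L + jZ_0·tanβl)/(Z_0 + jZ_L·tanβl)
     = 292·(405 − j899)/(292 − j1250)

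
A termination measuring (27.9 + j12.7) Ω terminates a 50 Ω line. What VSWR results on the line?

Γ = (Z_L − Z_0)/(Z_L + Z_0) = (-22.1 + j12.7)/(77.9 + j12.7)
|Γ| = 25.5/78.9 = 0.323
VSWR = (1 + |Γ|)/(1 − |Γ|) = 1.32/0.677

VSWR ≈ 1.95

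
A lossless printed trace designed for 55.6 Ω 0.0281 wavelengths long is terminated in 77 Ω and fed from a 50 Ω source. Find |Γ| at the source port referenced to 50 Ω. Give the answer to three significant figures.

βl = 2π × 0.0281 = 10.1°
tan(βl) = 0.178
Z_in = Z_0·(Z_L + jZ_0·tanβl)/(Z_0 + jZ_L·tanβl) = 74.9 − j8.58 Ω
Γ_s = (Z_in − Z_s)/(Z_in + Z_s) = (24.9 − j8.58)/(125 − j8.58), |Γ_s| = 0.21

|Γ| ≈ 0.21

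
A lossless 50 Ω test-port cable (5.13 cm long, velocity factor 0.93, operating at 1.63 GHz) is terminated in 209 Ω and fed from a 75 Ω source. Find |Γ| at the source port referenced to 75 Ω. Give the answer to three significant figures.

λ = v/f = 0.93·c / 1.63 GHz = 0.171 m
βl = 2π·l/λ = 2π × 0.3 = 108°
tan(βl) = -3.1
Z_in = Z_0·(Z_L + jZ_0·tanβl)/(Z_0 + jZ_L·tanβl) = 13.1 + j15.1 Ω
Γ_s = (Z_in − Z_s)/(Z_in + Z_s) = (-61.9 + j15.1)/(88.1 + j15.1), |Γ_s| = 0.712

|Γ| ≈ 0.712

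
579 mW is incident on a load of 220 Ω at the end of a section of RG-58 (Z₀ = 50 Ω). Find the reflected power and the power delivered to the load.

Γ = (220 − 50)/(220 + 50) = 0.63
|Γ|² = 0.396
P_refl = |Γ|²·P_inc = 230 mW, P_del = (1 − |Γ|²)·P_inc = 349 mW

P_reflected ≈ 230 mW; P_delivered ≈ 349 mW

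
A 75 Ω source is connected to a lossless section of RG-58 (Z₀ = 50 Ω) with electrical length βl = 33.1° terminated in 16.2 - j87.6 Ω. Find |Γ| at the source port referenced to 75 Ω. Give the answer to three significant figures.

tan(βl) = 0.652
Z_in = Z_0·(Z_L + jZ_0·tanβl)/(Z_0 + jZ_L·tanβl) = 4.98 − j26.2 Ω
Γ_s = (Z_in − Z_s)/(Z_in + Z_s) = (-70 − j26.2)/(80 − j26.2), |Γ_s| = 0.888

|Γ| ≈ 0.888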